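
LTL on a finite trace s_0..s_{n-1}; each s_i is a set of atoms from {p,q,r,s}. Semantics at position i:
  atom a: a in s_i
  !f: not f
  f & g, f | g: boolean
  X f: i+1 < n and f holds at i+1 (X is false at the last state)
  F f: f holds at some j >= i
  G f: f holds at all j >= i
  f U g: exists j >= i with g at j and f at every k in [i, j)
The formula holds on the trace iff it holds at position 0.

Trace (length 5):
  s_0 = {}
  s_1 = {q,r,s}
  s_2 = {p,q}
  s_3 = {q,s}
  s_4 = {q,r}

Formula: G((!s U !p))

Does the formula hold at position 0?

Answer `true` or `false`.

s_0={}: G((!s U !p))=True (!s U !p)=True !s=True s=False !p=True p=False
s_1={q,r,s}: G((!s U !p))=True (!s U !p)=True !s=False s=True !p=True p=False
s_2={p,q}: G((!s U !p))=True (!s U !p)=True !s=True s=False !p=False p=True
s_3={q,s}: G((!s U !p))=True (!s U !p)=True !s=False s=True !p=True p=False
s_4={q,r}: G((!s U !p))=True (!s U !p)=True !s=True s=False !p=True p=False

Answer: true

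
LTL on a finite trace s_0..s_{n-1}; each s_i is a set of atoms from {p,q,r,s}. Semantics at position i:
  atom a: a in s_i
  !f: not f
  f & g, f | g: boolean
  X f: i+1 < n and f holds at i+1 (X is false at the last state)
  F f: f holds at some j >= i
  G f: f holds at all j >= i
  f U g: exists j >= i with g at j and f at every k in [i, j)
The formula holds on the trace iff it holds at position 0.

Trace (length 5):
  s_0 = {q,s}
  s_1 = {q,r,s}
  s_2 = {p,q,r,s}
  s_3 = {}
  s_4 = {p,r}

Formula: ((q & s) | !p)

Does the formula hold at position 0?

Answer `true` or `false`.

Answer: true

Derivation:
s_0={q,s}: ((q & s) | !p)=True (q & s)=True q=True s=True !p=True p=False
s_1={q,r,s}: ((q & s) | !p)=True (q & s)=True q=True s=True !p=True p=False
s_2={p,q,r,s}: ((q & s) | !p)=True (q & s)=True q=True s=True !p=False p=True
s_3={}: ((q & s) | !p)=True (q & s)=False q=False s=False !p=True p=False
s_4={p,r}: ((q & s) | !p)=False (q & s)=False q=False s=False !p=False p=True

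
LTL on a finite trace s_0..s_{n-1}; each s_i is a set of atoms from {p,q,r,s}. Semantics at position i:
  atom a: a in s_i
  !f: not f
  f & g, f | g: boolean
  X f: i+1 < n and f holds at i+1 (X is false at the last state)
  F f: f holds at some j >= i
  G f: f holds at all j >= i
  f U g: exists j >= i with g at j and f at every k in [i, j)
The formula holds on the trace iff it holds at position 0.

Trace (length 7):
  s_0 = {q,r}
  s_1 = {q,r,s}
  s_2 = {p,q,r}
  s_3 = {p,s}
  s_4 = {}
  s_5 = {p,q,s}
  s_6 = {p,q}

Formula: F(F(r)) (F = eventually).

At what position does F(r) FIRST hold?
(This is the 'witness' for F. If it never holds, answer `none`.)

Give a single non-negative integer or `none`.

s_0={q,r}: F(r)=True r=True
s_1={q,r,s}: F(r)=True r=True
s_2={p,q,r}: F(r)=True r=True
s_3={p,s}: F(r)=False r=False
s_4={}: F(r)=False r=False
s_5={p,q,s}: F(r)=False r=False
s_6={p,q}: F(r)=False r=False
F(F(r)) holds; first witness at position 0.

Answer: 0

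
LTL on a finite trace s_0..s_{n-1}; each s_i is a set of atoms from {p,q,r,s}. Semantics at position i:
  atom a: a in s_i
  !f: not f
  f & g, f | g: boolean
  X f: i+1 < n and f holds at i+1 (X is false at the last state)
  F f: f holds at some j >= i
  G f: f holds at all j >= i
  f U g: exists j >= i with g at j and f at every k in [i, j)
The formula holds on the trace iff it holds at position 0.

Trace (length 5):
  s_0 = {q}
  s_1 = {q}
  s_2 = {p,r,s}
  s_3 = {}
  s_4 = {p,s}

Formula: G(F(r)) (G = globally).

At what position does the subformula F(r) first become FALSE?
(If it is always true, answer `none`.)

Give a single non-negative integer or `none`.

Answer: 3

Derivation:
s_0={q}: F(r)=True r=False
s_1={q}: F(r)=True r=False
s_2={p,r,s}: F(r)=True r=True
s_3={}: F(r)=False r=False
s_4={p,s}: F(r)=False r=False
G(F(r)) holds globally = False
First violation at position 3.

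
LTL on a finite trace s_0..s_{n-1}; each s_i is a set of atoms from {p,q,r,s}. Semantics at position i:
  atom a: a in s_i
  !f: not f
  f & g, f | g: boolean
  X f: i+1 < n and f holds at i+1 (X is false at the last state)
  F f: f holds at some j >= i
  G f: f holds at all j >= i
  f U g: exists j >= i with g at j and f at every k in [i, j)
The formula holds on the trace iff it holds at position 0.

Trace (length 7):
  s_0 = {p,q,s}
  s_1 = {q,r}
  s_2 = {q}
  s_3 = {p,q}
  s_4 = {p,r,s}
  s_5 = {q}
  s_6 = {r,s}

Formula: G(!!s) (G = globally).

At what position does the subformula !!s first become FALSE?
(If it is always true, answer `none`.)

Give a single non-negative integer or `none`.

Answer: 1

Derivation:
s_0={p,q,s}: !!s=True !s=False s=True
s_1={q,r}: !!s=False !s=True s=False
s_2={q}: !!s=False !s=True s=False
s_3={p,q}: !!s=False !s=True s=False
s_4={p,r,s}: !!s=True !s=False s=True
s_5={q}: !!s=False !s=True s=False
s_6={r,s}: !!s=True !s=False s=True
G(!!s) holds globally = False
First violation at position 1.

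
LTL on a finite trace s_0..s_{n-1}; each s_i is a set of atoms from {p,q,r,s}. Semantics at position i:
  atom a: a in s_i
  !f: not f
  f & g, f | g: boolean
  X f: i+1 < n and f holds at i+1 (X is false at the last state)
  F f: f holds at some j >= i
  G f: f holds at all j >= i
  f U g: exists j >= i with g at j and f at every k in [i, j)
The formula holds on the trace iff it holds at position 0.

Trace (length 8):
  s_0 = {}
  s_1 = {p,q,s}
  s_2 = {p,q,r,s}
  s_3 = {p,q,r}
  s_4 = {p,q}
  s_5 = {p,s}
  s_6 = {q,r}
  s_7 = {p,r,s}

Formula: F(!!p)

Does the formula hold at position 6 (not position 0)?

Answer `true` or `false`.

s_0={}: F(!!p)=True !!p=False !p=True p=False
s_1={p,q,s}: F(!!p)=True !!p=True !p=False p=True
s_2={p,q,r,s}: F(!!p)=True !!p=True !p=False p=True
s_3={p,q,r}: F(!!p)=True !!p=True !p=False p=True
s_4={p,q}: F(!!p)=True !!p=True !p=False p=True
s_5={p,s}: F(!!p)=True !!p=True !p=False p=True
s_6={q,r}: F(!!p)=True !!p=False !p=True p=False
s_7={p,r,s}: F(!!p)=True !!p=True !p=False p=True
Evaluating at position 6: result = True

Answer: true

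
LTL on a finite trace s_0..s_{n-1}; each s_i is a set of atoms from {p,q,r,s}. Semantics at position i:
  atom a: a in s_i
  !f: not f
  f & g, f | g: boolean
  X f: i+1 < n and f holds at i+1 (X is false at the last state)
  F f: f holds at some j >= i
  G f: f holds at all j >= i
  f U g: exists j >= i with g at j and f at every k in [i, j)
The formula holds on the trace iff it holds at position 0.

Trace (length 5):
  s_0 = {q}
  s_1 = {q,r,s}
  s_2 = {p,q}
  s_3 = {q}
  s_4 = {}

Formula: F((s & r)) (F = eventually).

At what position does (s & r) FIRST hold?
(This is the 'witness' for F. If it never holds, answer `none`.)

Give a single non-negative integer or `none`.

s_0={q}: (s & r)=False s=False r=False
s_1={q,r,s}: (s & r)=True s=True r=True
s_2={p,q}: (s & r)=False s=False r=False
s_3={q}: (s & r)=False s=False r=False
s_4={}: (s & r)=False s=False r=False
F((s & r)) holds; first witness at position 1.

Answer: 1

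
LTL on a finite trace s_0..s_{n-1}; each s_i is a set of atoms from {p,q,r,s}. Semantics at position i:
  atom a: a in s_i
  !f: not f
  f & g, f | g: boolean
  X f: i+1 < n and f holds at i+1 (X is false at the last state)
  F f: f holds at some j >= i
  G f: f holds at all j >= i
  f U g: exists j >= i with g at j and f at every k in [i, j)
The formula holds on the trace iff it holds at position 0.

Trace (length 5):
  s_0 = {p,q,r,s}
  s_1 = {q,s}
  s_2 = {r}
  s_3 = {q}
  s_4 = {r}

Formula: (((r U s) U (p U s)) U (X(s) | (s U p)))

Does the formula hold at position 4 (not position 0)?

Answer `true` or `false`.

Answer: false

Derivation:
s_0={p,q,r,s}: (((r U s) U (p U s)) U (X(s) | (s U p)))=True ((r U s) U (p U s))=True (r U s)=True r=True s=True (p U s)=True p=True (X(s) | (s U p))=True X(s)=True (s U p)=True
s_1={q,s}: (((r U s) U (p U s)) U (X(s) | (s U p)))=False ((r U s) U (p U s))=True (r U s)=True r=False s=True (p U s)=True p=False (X(s) | (s U p))=False X(s)=False (s U p)=False
s_2={r}: (((r U s) U (p U s)) U (X(s) | (s U p)))=False ((r U s) U (p U s))=False (r U s)=False r=True s=False (p U s)=False p=False (X(s) | (s U p))=False X(s)=False (s U p)=False
s_3={q}: (((r U s) U (p U s)) U (X(s) | (s U p)))=False ((r U s) U (p U s))=False (r U s)=False r=False s=False (p U s)=False p=False (X(s) | (s U p))=False X(s)=False (s U p)=False
s_4={r}: (((r U s) U (p U s)) U (X(s) | (s U p)))=False ((r U s) U (p U s))=False (r U s)=False r=True s=False (p U s)=False p=False (X(s) | (s U p))=False X(s)=False (s U p)=False
Evaluating at position 4: result = False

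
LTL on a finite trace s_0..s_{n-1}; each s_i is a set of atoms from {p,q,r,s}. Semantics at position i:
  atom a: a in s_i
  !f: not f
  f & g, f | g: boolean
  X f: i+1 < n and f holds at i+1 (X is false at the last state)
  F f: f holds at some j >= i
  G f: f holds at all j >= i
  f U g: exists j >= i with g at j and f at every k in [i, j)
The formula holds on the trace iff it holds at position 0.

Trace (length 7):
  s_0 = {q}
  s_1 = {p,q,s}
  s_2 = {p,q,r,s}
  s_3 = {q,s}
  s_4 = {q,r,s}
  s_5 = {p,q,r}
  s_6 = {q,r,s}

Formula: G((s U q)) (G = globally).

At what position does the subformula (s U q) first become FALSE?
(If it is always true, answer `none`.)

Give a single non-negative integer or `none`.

s_0={q}: (s U q)=True s=False q=True
s_1={p,q,s}: (s U q)=True s=True q=True
s_2={p,q,r,s}: (s U q)=True s=True q=True
s_3={q,s}: (s U q)=True s=True q=True
s_4={q,r,s}: (s U q)=True s=True q=True
s_5={p,q,r}: (s U q)=True s=False q=True
s_6={q,r,s}: (s U q)=True s=True q=True
G((s U q)) holds globally = True
No violation — formula holds at every position.

Answer: none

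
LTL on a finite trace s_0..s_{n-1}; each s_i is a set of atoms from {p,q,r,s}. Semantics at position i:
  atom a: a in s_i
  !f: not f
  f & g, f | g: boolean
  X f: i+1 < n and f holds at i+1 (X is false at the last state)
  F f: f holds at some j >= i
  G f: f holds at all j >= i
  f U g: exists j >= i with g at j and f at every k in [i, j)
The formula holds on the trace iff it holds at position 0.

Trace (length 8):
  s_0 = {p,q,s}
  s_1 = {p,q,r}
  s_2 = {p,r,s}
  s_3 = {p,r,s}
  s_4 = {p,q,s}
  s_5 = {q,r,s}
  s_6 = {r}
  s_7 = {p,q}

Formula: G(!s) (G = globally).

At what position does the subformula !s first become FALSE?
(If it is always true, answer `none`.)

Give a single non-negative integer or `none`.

s_0={p,q,s}: !s=False s=True
s_1={p,q,r}: !s=True s=False
s_2={p,r,s}: !s=False s=True
s_3={p,r,s}: !s=False s=True
s_4={p,q,s}: !s=False s=True
s_5={q,r,s}: !s=False s=True
s_6={r}: !s=True s=False
s_7={p,q}: !s=True s=False
G(!s) holds globally = False
First violation at position 0.

Answer: 0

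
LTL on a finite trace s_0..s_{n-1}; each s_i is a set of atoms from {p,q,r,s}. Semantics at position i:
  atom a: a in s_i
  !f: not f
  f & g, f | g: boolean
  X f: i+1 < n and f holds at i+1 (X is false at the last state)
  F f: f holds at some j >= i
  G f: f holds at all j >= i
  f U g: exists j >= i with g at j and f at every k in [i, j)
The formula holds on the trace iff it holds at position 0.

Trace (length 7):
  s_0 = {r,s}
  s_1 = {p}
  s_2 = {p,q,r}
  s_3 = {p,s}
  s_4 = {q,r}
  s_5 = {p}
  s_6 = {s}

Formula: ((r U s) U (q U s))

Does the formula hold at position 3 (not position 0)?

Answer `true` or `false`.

Answer: true

Derivation:
s_0={r,s}: ((r U s) U (q U s))=True (r U s)=True r=True s=True (q U s)=True q=False
s_1={p}: ((r U s) U (q U s))=False (r U s)=False r=False s=False (q U s)=False q=False
s_2={p,q,r}: ((r U s) U (q U s))=True (r U s)=True r=True s=False (q U s)=True q=True
s_3={p,s}: ((r U s) U (q U s))=True (r U s)=True r=False s=True (q U s)=True q=False
s_4={q,r}: ((r U s) U (q U s))=False (r U s)=False r=True s=False (q U s)=False q=True
s_5={p}: ((r U s) U (q U s))=False (r U s)=False r=False s=False (q U s)=False q=False
s_6={s}: ((r U s) U (q U s))=True (r U s)=True r=False s=True (q U s)=True q=False
Evaluating at position 3: result = True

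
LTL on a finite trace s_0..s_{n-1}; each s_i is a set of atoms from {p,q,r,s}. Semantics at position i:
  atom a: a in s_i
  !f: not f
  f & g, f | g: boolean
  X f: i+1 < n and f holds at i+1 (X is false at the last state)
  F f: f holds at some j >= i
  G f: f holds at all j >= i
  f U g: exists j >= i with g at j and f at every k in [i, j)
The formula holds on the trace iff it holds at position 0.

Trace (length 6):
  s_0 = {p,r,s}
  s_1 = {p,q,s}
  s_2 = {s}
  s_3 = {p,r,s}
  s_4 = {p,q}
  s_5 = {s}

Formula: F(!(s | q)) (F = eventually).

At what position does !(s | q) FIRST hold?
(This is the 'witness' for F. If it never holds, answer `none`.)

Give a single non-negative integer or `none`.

s_0={p,r,s}: !(s | q)=False (s | q)=True s=True q=False
s_1={p,q,s}: !(s | q)=False (s | q)=True s=True q=True
s_2={s}: !(s | q)=False (s | q)=True s=True q=False
s_3={p,r,s}: !(s | q)=False (s | q)=True s=True q=False
s_4={p,q}: !(s | q)=False (s | q)=True s=False q=True
s_5={s}: !(s | q)=False (s | q)=True s=True q=False
F(!(s | q)) does not hold (no witness exists).

Answer: none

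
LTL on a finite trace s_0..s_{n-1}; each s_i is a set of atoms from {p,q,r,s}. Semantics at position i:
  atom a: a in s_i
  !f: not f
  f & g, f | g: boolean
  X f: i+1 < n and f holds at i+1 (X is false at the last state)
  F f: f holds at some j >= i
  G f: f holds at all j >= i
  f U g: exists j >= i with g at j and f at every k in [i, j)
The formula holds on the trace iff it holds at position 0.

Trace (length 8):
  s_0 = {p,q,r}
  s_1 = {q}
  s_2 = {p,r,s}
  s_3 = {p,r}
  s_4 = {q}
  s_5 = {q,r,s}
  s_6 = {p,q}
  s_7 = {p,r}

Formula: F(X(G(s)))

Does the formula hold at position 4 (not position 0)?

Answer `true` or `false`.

s_0={p,q,r}: F(X(G(s)))=False X(G(s))=False G(s)=False s=False
s_1={q}: F(X(G(s)))=False X(G(s))=False G(s)=False s=False
s_2={p,r,s}: F(X(G(s)))=False X(G(s))=False G(s)=False s=True
s_3={p,r}: F(X(G(s)))=False X(G(s))=False G(s)=False s=False
s_4={q}: F(X(G(s)))=False X(G(s))=False G(s)=False s=False
s_5={q,r,s}: F(X(G(s)))=False X(G(s))=False G(s)=False s=True
s_6={p,q}: F(X(G(s)))=False X(G(s))=False G(s)=False s=False
s_7={p,r}: F(X(G(s)))=False X(G(s))=False G(s)=False s=False
Evaluating at position 4: result = False

Answer: false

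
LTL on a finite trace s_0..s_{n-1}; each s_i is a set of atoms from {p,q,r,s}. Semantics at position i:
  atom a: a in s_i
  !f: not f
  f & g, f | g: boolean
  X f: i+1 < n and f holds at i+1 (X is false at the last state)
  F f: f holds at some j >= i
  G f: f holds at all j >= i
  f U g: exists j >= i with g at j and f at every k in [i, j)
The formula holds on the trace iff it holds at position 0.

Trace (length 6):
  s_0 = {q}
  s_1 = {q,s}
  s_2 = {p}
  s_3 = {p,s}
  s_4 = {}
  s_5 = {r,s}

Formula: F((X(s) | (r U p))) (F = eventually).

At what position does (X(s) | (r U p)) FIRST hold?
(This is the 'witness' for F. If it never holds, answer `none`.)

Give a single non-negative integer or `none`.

s_0={q}: (X(s) | (r U p))=True X(s)=True s=False (r U p)=False r=False p=False
s_1={q,s}: (X(s) | (r U p))=False X(s)=False s=True (r U p)=False r=False p=False
s_2={p}: (X(s) | (r U p))=True X(s)=True s=False (r U p)=True r=False p=True
s_3={p,s}: (X(s) | (r U p))=True X(s)=False s=True (r U p)=True r=False p=True
s_4={}: (X(s) | (r U p))=True X(s)=True s=False (r U p)=False r=False p=False
s_5={r,s}: (X(s) | (r U p))=False X(s)=False s=True (r U p)=False r=True p=False
F((X(s) | (r U p))) holds; first witness at position 0.

Answer: 0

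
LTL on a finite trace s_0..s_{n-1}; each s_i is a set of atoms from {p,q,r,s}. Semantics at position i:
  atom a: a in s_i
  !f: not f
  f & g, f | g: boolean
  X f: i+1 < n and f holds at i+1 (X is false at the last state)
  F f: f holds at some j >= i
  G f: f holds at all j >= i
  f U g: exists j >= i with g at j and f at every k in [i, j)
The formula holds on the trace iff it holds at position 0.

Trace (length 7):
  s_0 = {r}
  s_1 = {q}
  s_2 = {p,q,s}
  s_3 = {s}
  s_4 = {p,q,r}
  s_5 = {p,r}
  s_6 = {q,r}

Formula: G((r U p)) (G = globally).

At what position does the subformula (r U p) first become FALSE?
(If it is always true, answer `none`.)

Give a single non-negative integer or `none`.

Answer: 0

Derivation:
s_0={r}: (r U p)=False r=True p=False
s_1={q}: (r U p)=False r=False p=False
s_2={p,q,s}: (r U p)=True r=False p=True
s_3={s}: (r U p)=False r=False p=False
s_4={p,q,r}: (r U p)=True r=True p=True
s_5={p,r}: (r U p)=True r=True p=True
s_6={q,r}: (r U p)=False r=True p=False
G((r U p)) holds globally = False
First violation at position 0.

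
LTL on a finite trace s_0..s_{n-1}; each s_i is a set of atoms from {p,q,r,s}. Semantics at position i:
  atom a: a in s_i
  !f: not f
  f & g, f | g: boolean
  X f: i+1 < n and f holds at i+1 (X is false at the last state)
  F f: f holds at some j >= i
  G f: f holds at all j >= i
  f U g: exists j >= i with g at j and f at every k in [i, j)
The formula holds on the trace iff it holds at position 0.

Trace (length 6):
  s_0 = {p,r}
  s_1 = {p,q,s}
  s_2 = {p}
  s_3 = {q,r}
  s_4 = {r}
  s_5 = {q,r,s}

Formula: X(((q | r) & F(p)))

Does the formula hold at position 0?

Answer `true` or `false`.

Answer: true

Derivation:
s_0={p,r}: X(((q | r) & F(p)))=True ((q | r) & F(p))=True (q | r)=True q=False r=True F(p)=True p=True
s_1={p,q,s}: X(((q | r) & F(p)))=False ((q | r) & F(p))=True (q | r)=True q=True r=False F(p)=True p=True
s_2={p}: X(((q | r) & F(p)))=False ((q | r) & F(p))=False (q | r)=False q=False r=False F(p)=True p=True
s_3={q,r}: X(((q | r) & F(p)))=False ((q | r) & F(p))=False (q | r)=True q=True r=True F(p)=False p=False
s_4={r}: X(((q | r) & F(p)))=False ((q | r) & F(p))=False (q | r)=True q=False r=True F(p)=False p=False
s_5={q,r,s}: X(((q | r) & F(p)))=False ((q | r) & F(p))=False (q | r)=True q=True r=True F(p)=False p=False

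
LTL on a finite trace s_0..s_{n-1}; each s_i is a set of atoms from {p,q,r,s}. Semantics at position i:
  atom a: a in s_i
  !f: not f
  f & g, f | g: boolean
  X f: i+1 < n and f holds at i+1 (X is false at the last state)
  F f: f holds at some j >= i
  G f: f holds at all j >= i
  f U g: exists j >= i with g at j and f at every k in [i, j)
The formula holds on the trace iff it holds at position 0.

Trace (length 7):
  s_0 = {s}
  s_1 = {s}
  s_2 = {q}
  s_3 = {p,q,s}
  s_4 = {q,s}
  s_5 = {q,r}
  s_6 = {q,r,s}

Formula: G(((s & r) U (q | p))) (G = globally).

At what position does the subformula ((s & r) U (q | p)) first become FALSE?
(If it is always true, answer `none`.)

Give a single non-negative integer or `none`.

s_0={s}: ((s & r) U (q | p))=False (s & r)=False s=True r=False (q | p)=False q=False p=False
s_1={s}: ((s & r) U (q | p))=False (s & r)=False s=True r=False (q | p)=False q=False p=False
s_2={q}: ((s & r) U (q | p))=True (s & r)=False s=False r=False (q | p)=True q=True p=False
s_3={p,q,s}: ((s & r) U (q | p))=True (s & r)=False s=True r=False (q | p)=True q=True p=True
s_4={q,s}: ((s & r) U (q | p))=True (s & r)=False s=True r=False (q | p)=True q=True p=False
s_5={q,r}: ((s & r) U (q | p))=True (s & r)=False s=False r=True (q | p)=True q=True p=False
s_6={q,r,s}: ((s & r) U (q | p))=True (s & r)=True s=True r=True (q | p)=True q=True p=False
G(((s & r) U (q | p))) holds globally = False
First violation at position 0.

Answer: 0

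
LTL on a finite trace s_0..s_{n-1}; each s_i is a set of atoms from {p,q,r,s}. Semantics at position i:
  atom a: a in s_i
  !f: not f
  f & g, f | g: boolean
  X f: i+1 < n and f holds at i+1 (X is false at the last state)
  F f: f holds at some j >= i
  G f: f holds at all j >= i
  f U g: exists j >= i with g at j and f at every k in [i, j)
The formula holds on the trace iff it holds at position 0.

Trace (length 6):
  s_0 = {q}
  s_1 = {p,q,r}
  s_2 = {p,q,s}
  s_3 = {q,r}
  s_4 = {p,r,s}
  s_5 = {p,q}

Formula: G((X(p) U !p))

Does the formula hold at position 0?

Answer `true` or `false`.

Answer: false

Derivation:
s_0={q}: G((X(p) U !p))=False (X(p) U !p)=True X(p)=True p=False !p=True
s_1={p,q,r}: G((X(p) U !p))=False (X(p) U !p)=False X(p)=True p=True !p=False
s_2={p,q,s}: G((X(p) U !p))=False (X(p) U !p)=False X(p)=False p=True !p=False
s_3={q,r}: G((X(p) U !p))=False (X(p) U !p)=True X(p)=True p=False !p=True
s_4={p,r,s}: G((X(p) U !p))=False (X(p) U !p)=False X(p)=True p=True !p=False
s_5={p,q}: G((X(p) U !p))=False (X(p) U !p)=False X(p)=False p=True !p=False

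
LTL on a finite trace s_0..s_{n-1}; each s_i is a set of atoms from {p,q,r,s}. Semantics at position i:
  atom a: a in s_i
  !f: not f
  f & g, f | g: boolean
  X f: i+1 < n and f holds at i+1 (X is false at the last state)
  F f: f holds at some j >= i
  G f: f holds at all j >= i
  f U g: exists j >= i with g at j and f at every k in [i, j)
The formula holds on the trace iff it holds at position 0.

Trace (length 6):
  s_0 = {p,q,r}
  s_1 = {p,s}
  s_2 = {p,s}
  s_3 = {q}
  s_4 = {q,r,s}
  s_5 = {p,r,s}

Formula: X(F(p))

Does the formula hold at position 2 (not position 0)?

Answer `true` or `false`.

s_0={p,q,r}: X(F(p))=True F(p)=True p=True
s_1={p,s}: X(F(p))=True F(p)=True p=True
s_2={p,s}: X(F(p))=True F(p)=True p=True
s_3={q}: X(F(p))=True F(p)=True p=False
s_4={q,r,s}: X(F(p))=True F(p)=True p=False
s_5={p,r,s}: X(F(p))=False F(p)=True p=True
Evaluating at position 2: result = True

Answer: true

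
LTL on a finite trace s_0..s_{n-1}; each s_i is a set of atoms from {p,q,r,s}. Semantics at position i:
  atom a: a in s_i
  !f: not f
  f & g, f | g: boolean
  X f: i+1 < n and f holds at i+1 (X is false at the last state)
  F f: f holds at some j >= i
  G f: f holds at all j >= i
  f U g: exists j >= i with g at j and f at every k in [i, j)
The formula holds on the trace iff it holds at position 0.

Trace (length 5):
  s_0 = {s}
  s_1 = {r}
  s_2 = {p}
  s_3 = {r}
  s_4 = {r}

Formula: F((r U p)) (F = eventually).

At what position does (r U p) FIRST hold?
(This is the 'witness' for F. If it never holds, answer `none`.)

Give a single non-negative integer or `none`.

s_0={s}: (r U p)=False r=False p=False
s_1={r}: (r U p)=True r=True p=False
s_2={p}: (r U p)=True r=False p=True
s_3={r}: (r U p)=False r=True p=False
s_4={r}: (r U p)=False r=True p=False
F((r U p)) holds; first witness at position 1.

Answer: 1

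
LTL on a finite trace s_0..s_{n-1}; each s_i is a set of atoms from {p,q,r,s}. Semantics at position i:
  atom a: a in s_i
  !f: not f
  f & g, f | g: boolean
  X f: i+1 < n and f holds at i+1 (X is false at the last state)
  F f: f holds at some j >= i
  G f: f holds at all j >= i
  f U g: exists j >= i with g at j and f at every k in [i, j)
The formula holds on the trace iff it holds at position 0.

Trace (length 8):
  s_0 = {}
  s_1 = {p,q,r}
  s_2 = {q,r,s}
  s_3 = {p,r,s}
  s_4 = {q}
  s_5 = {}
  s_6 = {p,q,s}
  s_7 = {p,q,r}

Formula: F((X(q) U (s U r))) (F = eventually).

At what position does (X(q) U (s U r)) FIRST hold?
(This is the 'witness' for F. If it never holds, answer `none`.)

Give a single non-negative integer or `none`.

s_0={}: (X(q) U (s U r))=True X(q)=True q=False (s U r)=False s=False r=False
s_1={p,q,r}: (X(q) U (s U r))=True X(q)=True q=True (s U r)=True s=False r=True
s_2={q,r,s}: (X(q) U (s U r))=True X(q)=False q=True (s U r)=True s=True r=True
s_3={p,r,s}: (X(q) U (s U r))=True X(q)=True q=False (s U r)=True s=True r=True
s_4={q}: (X(q) U (s U r))=False X(q)=False q=True (s U r)=False s=False r=False
s_5={}: (X(q) U (s U r))=True X(q)=True q=False (s U r)=False s=False r=False
s_6={p,q,s}: (X(q) U (s U r))=True X(q)=True q=True (s U r)=True s=True r=False
s_7={p,q,r}: (X(q) U (s U r))=True X(q)=False q=True (s U r)=True s=False r=True
F((X(q) U (s U r))) holds; first witness at position 0.

Answer: 0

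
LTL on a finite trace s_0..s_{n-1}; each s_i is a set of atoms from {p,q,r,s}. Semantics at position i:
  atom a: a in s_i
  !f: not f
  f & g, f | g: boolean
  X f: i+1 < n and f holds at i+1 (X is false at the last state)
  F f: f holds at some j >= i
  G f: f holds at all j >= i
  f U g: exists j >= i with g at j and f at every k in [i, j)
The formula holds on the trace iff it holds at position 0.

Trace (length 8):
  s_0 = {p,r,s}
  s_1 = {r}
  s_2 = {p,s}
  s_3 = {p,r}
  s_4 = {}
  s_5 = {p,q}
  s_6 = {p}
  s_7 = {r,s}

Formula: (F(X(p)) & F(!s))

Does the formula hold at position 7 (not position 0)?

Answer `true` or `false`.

Answer: false

Derivation:
s_0={p,r,s}: (F(X(p)) & F(!s))=True F(X(p))=True X(p)=False p=True F(!s)=True !s=False s=True
s_1={r}: (F(X(p)) & F(!s))=True F(X(p))=True X(p)=True p=False F(!s)=True !s=True s=False
s_2={p,s}: (F(X(p)) & F(!s))=True F(X(p))=True X(p)=True p=True F(!s)=True !s=False s=True
s_3={p,r}: (F(X(p)) & F(!s))=True F(X(p))=True X(p)=False p=True F(!s)=True !s=True s=False
s_4={}: (F(X(p)) & F(!s))=True F(X(p))=True X(p)=True p=False F(!s)=True !s=True s=False
s_5={p,q}: (F(X(p)) & F(!s))=True F(X(p))=True X(p)=True p=True F(!s)=True !s=True s=False
s_6={p}: (F(X(p)) & F(!s))=False F(X(p))=False X(p)=False p=True F(!s)=True !s=True s=False
s_7={r,s}: (F(X(p)) & F(!s))=False F(X(p))=False X(p)=False p=False F(!s)=False !s=False s=True
Evaluating at position 7: result = False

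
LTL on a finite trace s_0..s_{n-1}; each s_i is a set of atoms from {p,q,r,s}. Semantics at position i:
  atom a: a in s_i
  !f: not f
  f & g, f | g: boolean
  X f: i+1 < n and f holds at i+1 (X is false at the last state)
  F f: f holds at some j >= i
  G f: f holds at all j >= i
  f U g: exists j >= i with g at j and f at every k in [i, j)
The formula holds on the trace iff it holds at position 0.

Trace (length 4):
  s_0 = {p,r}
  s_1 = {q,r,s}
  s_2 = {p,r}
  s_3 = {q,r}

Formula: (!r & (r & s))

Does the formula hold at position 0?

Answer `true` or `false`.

s_0={p,r}: (!r & (r & s))=False !r=False r=True (r & s)=False s=False
s_1={q,r,s}: (!r & (r & s))=False !r=False r=True (r & s)=True s=True
s_2={p,r}: (!r & (r & s))=False !r=False r=True (r & s)=False s=False
s_3={q,r}: (!r & (r & s))=False !r=False r=True (r & s)=False s=False

Answer: false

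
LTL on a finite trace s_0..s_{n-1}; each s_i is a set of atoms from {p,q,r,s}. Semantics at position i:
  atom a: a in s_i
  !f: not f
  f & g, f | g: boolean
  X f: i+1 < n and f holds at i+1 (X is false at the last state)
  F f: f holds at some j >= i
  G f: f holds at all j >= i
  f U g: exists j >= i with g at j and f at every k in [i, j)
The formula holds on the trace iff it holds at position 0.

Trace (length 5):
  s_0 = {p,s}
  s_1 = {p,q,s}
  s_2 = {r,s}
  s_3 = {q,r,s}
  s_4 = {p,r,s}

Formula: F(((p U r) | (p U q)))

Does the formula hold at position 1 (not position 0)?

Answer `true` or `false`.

Answer: true

Derivation:
s_0={p,s}: F(((p U r) | (p U q)))=True ((p U r) | (p U q))=True (p U r)=True p=True r=False (p U q)=True q=False
s_1={p,q,s}: F(((p U r) | (p U q)))=True ((p U r) | (p U q))=True (p U r)=True p=True r=False (p U q)=True q=True
s_2={r,s}: F(((p U r) | (p U q)))=True ((p U r) | (p U q))=True (p U r)=True p=False r=True (p U q)=False q=False
s_3={q,r,s}: F(((p U r) | (p U q)))=True ((p U r) | (p U q))=True (p U r)=True p=False r=True (p U q)=True q=True
s_4={p,r,s}: F(((p U r) | (p U q)))=True ((p U r) | (p U q))=True (p U r)=True p=True r=True (p U q)=False q=False
Evaluating at position 1: result = True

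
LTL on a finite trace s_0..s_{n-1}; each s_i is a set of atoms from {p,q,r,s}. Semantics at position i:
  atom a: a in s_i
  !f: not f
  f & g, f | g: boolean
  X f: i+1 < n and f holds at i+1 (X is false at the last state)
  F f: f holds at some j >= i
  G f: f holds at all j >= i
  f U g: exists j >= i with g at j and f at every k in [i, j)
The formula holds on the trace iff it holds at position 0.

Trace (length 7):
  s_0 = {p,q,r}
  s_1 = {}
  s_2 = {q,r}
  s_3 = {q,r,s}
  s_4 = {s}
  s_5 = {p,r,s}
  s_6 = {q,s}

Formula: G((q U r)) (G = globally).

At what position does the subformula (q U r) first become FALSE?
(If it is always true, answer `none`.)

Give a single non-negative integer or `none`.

s_0={p,q,r}: (q U r)=True q=True r=True
s_1={}: (q U r)=False q=False r=False
s_2={q,r}: (q U r)=True q=True r=True
s_3={q,r,s}: (q U r)=True q=True r=True
s_4={s}: (q U r)=False q=False r=False
s_5={p,r,s}: (q U r)=True q=False r=True
s_6={q,s}: (q U r)=False q=True r=False
G((q U r)) holds globally = False
First violation at position 1.

Answer: 1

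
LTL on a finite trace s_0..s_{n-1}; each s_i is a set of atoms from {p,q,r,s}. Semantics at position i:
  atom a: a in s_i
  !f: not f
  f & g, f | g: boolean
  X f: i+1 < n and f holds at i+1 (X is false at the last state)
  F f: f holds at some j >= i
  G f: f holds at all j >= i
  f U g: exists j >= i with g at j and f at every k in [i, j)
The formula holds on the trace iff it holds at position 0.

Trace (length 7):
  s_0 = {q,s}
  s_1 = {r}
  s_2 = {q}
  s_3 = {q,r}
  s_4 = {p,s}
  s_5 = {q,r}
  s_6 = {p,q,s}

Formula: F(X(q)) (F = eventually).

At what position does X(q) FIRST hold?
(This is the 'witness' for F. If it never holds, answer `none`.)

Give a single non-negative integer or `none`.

s_0={q,s}: X(q)=False q=True
s_1={r}: X(q)=True q=False
s_2={q}: X(q)=True q=True
s_3={q,r}: X(q)=False q=True
s_4={p,s}: X(q)=True q=False
s_5={q,r}: X(q)=True q=True
s_6={p,q,s}: X(q)=False q=True
F(X(q)) holds; first witness at position 1.

Answer: 1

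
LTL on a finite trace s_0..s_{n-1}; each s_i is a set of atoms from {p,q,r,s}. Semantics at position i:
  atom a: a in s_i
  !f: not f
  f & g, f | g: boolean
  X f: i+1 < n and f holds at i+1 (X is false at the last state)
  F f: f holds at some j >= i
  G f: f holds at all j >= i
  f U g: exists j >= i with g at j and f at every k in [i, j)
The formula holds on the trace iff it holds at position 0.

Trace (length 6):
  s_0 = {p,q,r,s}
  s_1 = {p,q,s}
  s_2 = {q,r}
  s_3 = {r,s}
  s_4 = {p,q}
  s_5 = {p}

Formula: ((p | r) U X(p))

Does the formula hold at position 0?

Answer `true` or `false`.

Answer: true

Derivation:
s_0={p,q,r,s}: ((p | r) U X(p))=True (p | r)=True p=True r=True X(p)=True
s_1={p,q,s}: ((p | r) U X(p))=True (p | r)=True p=True r=False X(p)=False
s_2={q,r}: ((p | r) U X(p))=True (p | r)=True p=False r=True X(p)=False
s_3={r,s}: ((p | r) U X(p))=True (p | r)=True p=False r=True X(p)=True
s_4={p,q}: ((p | r) U X(p))=True (p | r)=True p=True r=False X(p)=True
s_5={p}: ((p | r) U X(p))=False (p | r)=True p=True r=False X(p)=False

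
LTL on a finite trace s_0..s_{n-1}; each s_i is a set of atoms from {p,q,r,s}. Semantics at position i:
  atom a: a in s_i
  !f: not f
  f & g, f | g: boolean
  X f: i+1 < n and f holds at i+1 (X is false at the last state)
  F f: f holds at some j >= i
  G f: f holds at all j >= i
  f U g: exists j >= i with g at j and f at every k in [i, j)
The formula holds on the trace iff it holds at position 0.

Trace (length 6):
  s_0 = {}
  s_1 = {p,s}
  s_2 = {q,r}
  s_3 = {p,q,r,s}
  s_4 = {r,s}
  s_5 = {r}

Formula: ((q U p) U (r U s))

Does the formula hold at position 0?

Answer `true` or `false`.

Answer: false

Derivation:
s_0={}: ((q U p) U (r U s))=False (q U p)=False q=False p=False (r U s)=False r=False s=False
s_1={p,s}: ((q U p) U (r U s))=True (q U p)=True q=False p=True (r U s)=True r=False s=True
s_2={q,r}: ((q U p) U (r U s))=True (q U p)=True q=True p=False (r U s)=True r=True s=False
s_3={p,q,r,s}: ((q U p) U (r U s))=True (q U p)=True q=True p=True (r U s)=True r=True s=True
s_4={r,s}: ((q U p) U (r U s))=True (q U p)=False q=False p=False (r U s)=True r=True s=True
s_5={r}: ((q U p) U (r U s))=False (q U p)=False q=False p=False (r U s)=False r=True s=False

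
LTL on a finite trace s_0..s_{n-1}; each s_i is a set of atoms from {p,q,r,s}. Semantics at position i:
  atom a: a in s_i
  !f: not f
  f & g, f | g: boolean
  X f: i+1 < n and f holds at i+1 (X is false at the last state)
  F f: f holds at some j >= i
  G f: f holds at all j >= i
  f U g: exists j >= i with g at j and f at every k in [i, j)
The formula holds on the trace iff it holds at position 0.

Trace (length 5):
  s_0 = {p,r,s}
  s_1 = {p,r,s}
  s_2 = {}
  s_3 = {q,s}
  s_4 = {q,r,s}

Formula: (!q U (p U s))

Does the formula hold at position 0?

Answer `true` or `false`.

s_0={p,r,s}: (!q U (p U s))=True !q=True q=False (p U s)=True p=True s=True
s_1={p,r,s}: (!q U (p U s))=True !q=True q=False (p U s)=True p=True s=True
s_2={}: (!q U (p U s))=True !q=True q=False (p U s)=False p=False s=False
s_3={q,s}: (!q U (p U s))=True !q=False q=True (p U s)=True p=False s=True
s_4={q,r,s}: (!q U (p U s))=True !q=False q=True (p U s)=True p=False s=True

Answer: true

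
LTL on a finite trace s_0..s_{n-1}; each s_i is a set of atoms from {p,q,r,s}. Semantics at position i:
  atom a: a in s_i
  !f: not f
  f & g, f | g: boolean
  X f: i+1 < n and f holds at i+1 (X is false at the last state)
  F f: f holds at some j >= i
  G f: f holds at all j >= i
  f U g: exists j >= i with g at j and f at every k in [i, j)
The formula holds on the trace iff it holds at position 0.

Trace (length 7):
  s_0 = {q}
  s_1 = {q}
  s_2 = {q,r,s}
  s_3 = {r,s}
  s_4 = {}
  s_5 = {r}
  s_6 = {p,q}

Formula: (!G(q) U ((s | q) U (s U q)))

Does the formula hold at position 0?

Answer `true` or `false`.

s_0={q}: (!G(q) U ((s | q) U (s U q)))=True !G(q)=True G(q)=False q=True ((s | q) U (s U q))=True (s | q)=True s=False (s U q)=True
s_1={q}: (!G(q) U ((s | q) U (s U q)))=True !G(q)=True G(q)=False q=True ((s | q) U (s U q))=True (s | q)=True s=False (s U q)=True
s_2={q,r,s}: (!G(q) U ((s | q) U (s U q)))=True !G(q)=True G(q)=False q=True ((s | q) U (s U q))=True (s | q)=True s=True (s U q)=True
s_3={r,s}: (!G(q) U ((s | q) U (s U q)))=True !G(q)=True G(q)=False q=False ((s | q) U (s U q))=False (s | q)=True s=True (s U q)=False
s_4={}: (!G(q) U ((s | q) U (s U q)))=True !G(q)=True G(q)=False q=False ((s | q) U (s U q))=False (s | q)=False s=False (s U q)=False
s_5={r}: (!G(q) U ((s | q) U (s U q)))=True !G(q)=True G(q)=False q=False ((s | q) U (s U q))=False (s | q)=False s=False (s U q)=False
s_6={p,q}: (!G(q) U ((s | q) U (s U q)))=True !G(q)=False G(q)=True q=True ((s | q) U (s U q))=True (s | q)=True s=False (s U q)=True

Answer: true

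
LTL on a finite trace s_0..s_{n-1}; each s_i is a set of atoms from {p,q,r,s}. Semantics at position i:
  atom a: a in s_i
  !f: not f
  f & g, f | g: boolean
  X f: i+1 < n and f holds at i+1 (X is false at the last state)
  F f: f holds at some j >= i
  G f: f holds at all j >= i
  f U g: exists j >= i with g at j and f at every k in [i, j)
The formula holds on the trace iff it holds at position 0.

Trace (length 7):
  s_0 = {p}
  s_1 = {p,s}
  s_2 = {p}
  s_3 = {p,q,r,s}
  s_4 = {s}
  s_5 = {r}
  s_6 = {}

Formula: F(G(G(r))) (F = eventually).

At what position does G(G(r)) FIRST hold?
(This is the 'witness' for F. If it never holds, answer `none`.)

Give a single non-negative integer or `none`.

s_0={p}: G(G(r))=False G(r)=False r=False
s_1={p,s}: G(G(r))=False G(r)=False r=False
s_2={p}: G(G(r))=False G(r)=False r=False
s_3={p,q,r,s}: G(G(r))=False G(r)=False r=True
s_4={s}: G(G(r))=False G(r)=False r=False
s_5={r}: G(G(r))=False G(r)=False r=True
s_6={}: G(G(r))=False G(r)=False r=False
F(G(G(r))) does not hold (no witness exists).

Answer: none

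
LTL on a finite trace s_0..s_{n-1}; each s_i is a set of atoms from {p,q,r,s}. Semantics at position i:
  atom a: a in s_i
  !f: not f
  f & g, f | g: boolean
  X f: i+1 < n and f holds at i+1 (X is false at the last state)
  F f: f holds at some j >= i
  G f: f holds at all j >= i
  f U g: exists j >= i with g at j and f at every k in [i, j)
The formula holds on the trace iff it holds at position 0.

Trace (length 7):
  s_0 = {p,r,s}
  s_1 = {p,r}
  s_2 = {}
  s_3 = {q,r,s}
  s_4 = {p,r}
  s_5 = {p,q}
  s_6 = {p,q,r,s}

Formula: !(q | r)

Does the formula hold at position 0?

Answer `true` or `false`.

Answer: false

Derivation:
s_0={p,r,s}: !(q | r)=False (q | r)=True q=False r=True
s_1={p,r}: !(q | r)=False (q | r)=True q=False r=True
s_2={}: !(q | r)=True (q | r)=False q=False r=False
s_3={q,r,s}: !(q | r)=False (q | r)=True q=True r=True
s_4={p,r}: !(q | r)=False (q | r)=True q=False r=True
s_5={p,q}: !(q | r)=False (q | r)=True q=True r=False
s_6={p,q,r,s}: !(q | r)=False (q | r)=True q=True r=True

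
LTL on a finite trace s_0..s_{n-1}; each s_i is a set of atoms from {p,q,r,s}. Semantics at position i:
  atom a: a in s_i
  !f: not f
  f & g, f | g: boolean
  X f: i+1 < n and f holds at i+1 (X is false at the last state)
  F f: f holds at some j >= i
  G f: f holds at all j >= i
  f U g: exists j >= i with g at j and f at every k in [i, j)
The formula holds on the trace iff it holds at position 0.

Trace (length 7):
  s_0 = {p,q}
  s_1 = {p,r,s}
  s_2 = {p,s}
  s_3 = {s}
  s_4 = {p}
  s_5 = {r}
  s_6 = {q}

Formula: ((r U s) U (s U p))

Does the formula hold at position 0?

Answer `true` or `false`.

s_0={p,q}: ((r U s) U (s U p))=True (r U s)=False r=False s=False (s U p)=True p=True
s_1={p,r,s}: ((r U s) U (s U p))=True (r U s)=True r=True s=True (s U p)=True p=True
s_2={p,s}: ((r U s) U (s U p))=True (r U s)=True r=False s=True (s U p)=True p=True
s_3={s}: ((r U s) U (s U p))=True (r U s)=True r=False s=True (s U p)=True p=False
s_4={p}: ((r U s) U (s U p))=True (r U s)=False r=False s=False (s U p)=True p=True
s_5={r}: ((r U s) U (s U p))=False (r U s)=False r=True s=False (s U p)=False p=False
s_6={q}: ((r U s) U (s U p))=False (r U s)=False r=False s=False (s U p)=False p=False

Answer: true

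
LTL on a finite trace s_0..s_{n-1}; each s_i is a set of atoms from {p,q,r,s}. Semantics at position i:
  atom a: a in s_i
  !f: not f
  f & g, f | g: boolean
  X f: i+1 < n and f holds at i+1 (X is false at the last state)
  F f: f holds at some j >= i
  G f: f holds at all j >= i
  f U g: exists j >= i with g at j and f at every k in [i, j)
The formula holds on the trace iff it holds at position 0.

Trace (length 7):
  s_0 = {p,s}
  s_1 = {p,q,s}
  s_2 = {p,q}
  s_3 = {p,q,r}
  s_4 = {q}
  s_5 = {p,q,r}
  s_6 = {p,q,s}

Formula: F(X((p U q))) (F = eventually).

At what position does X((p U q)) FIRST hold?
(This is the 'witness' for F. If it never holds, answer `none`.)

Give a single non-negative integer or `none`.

s_0={p,s}: X((p U q))=True (p U q)=True p=True q=False
s_1={p,q,s}: X((p U q))=True (p U q)=True p=True q=True
s_2={p,q}: X((p U q))=True (p U q)=True p=True q=True
s_3={p,q,r}: X((p U q))=True (p U q)=True p=True q=True
s_4={q}: X((p U q))=True (p U q)=True p=False q=True
s_5={p,q,r}: X((p U q))=True (p U q)=True p=True q=True
s_6={p,q,s}: X((p U q))=False (p U q)=True p=True q=True
F(X((p U q))) holds; first witness at position 0.

Answer: 0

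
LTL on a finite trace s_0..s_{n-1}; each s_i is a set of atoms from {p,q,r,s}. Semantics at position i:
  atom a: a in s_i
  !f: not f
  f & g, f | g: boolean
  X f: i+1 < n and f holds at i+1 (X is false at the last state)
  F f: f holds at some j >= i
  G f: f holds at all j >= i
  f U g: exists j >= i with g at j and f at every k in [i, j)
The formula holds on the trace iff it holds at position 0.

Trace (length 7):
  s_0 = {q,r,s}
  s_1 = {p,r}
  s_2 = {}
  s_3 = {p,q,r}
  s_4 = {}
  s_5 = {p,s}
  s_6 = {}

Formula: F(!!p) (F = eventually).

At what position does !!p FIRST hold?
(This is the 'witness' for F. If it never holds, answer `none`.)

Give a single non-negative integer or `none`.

s_0={q,r,s}: !!p=False !p=True p=False
s_1={p,r}: !!p=True !p=False p=True
s_2={}: !!p=False !p=True p=False
s_3={p,q,r}: !!p=True !p=False p=True
s_4={}: !!p=False !p=True p=False
s_5={p,s}: !!p=True !p=False p=True
s_6={}: !!p=False !p=True p=False
F(!!p) holds; first witness at position 1.

Answer: 1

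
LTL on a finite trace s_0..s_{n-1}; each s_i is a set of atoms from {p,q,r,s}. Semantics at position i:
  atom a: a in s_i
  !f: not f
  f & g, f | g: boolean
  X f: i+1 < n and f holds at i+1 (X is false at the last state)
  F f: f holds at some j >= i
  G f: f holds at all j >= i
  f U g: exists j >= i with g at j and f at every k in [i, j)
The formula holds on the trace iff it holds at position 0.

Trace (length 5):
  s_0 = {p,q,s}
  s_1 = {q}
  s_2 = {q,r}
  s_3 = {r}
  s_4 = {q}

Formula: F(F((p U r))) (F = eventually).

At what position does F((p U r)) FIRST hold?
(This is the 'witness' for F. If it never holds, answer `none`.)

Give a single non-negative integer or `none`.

s_0={p,q,s}: F((p U r))=True (p U r)=False p=True r=False
s_1={q}: F((p U r))=True (p U r)=False p=False r=False
s_2={q,r}: F((p U r))=True (p U r)=True p=False r=True
s_3={r}: F((p U r))=True (p U r)=True p=False r=True
s_4={q}: F((p U r))=False (p U r)=False p=False r=False
F(F((p U r))) holds; first witness at position 0.

Answer: 0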